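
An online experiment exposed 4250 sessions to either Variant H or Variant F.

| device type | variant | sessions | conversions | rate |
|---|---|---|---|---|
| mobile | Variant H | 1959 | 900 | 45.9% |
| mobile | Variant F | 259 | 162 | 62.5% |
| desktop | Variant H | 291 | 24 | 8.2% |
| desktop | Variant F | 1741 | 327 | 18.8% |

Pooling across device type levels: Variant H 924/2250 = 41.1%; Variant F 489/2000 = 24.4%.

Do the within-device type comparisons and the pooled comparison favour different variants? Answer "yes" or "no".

yes

Within each device type level (mobile 45.9% vs 62.5%; desktop 8.2% vs 18.8%), Variant F has the higher rate every time. Pooled: 41.1% vs 24.4% — Variant H has the higher rate overall. The two comparisons disagree.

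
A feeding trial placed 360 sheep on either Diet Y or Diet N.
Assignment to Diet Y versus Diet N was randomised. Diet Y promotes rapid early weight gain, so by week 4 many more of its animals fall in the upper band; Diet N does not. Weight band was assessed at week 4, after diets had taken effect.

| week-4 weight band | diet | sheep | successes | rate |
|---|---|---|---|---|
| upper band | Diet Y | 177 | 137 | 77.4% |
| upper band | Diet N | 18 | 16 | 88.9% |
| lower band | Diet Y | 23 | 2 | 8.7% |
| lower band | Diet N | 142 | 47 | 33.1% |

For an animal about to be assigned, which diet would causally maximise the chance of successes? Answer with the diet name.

Diet Y

The distribution of week-4 weight band is itself part of what the diet does — it is an intermediate outcome. Holding it fixed would remove that part of the effect; the total effect is the pooled difference.
Pooled: Diet Y 69.5% vs Diet N 39.4%; Diet Y is higher overall.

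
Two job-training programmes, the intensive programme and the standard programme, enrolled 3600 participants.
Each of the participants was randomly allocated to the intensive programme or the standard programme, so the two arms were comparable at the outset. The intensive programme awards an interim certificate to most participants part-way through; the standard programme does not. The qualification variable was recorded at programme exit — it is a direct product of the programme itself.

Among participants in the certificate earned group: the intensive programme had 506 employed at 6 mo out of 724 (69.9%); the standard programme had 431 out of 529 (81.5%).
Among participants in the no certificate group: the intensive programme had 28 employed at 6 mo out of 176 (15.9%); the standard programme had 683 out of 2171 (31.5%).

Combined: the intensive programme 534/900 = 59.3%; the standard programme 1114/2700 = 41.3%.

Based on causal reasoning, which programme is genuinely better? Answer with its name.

the intensive programme

The qualification attained during the programme-specific comparison favours the standard programme throughout, but the pooled figures favour the intensive programme. The question is whether to condition on qualification attained during the programme.
Stratifying would compare programmes among participants the programmes themselves sorted into qualification attained during the programme groups — a form of selection on an intermediate. The unconditioned pooled rates give the total causal effect.
Pooled: the intensive programme 59.3% vs the standard programme 41.3%; the intensive programme is higher overall.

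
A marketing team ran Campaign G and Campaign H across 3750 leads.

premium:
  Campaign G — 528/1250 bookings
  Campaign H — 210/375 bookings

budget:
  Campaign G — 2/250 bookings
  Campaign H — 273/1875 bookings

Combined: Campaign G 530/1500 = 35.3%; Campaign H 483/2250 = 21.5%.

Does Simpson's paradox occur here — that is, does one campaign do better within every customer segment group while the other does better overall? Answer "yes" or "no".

Within each customer segment level (premium 42.2% vs 56.0%; budget 0.8% vs 14.6%), Campaign H has the higher rate every time. Pooled: 35.3% vs 21.5% — Campaign G has the higher rate overall. The two comparisons disagree.

yes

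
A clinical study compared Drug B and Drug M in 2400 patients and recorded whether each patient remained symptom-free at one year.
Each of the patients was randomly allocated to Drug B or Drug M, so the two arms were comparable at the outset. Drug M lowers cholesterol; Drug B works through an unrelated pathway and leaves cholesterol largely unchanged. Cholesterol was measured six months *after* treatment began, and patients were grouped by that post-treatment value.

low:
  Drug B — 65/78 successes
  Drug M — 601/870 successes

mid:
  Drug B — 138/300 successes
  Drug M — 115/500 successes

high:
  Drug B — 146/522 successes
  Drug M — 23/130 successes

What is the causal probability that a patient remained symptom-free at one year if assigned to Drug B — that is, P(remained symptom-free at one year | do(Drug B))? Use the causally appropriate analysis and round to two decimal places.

0.39

Cholesterol is downstream of the drug. One should not condition on a consequence of treatment, so the overall rates are the right comparison.
So P(outcome | do(Drug B)) is just the pooled rate for Drug B: 349/900 = 0.388.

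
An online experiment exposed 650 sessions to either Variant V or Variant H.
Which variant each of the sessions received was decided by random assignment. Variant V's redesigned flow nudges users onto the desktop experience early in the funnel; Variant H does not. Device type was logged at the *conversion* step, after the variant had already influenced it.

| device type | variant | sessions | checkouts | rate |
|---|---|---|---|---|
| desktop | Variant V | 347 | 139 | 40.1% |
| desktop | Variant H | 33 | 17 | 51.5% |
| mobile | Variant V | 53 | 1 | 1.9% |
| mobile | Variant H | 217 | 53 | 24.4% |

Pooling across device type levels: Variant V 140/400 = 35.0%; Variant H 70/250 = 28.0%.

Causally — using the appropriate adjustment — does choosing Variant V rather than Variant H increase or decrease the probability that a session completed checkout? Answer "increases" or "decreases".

increases

The stratified and pooled comparisons disagree (Variant H wins within each device type; Variant V wins overall), so the answer turns on the causal role of device type.
The distribution of device type is itself part of what the variant does — it is an intermediate outcome. Holding it fixed would remove that part of the effect; the total effect is the pooled difference.
Pooled: Variant V 35.0% vs Variant H 28.0%; Variant V is higher overall.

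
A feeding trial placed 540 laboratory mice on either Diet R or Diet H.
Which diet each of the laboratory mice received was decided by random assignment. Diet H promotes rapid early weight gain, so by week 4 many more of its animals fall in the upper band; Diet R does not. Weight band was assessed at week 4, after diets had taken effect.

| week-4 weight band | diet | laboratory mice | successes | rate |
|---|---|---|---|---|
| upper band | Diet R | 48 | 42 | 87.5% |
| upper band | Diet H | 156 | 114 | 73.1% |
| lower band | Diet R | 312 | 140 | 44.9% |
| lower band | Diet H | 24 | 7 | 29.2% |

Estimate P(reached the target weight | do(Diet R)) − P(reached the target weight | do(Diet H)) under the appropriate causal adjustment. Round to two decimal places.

Week-4 weight band here is a post-treatment variable shaped by the diet; conditioning on it would introduce bias rather than remove it. The overall comparison is the causal one.
The causal difference is the pooled difference: 0.506 − 0.672 = -0.167.

-0.17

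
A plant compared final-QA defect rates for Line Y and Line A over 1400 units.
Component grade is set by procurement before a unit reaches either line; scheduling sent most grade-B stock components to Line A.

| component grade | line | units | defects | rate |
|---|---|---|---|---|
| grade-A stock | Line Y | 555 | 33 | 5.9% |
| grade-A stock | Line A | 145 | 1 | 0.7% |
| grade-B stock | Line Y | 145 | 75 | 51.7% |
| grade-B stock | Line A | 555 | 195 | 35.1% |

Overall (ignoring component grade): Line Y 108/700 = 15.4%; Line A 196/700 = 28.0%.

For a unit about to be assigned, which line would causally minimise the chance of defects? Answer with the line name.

Line A

Component grade differs across lines for reasons unrelated to any effect of the line itself, and it separately predicts the outcome — a classic confounder. We must compare within component grade levels.
Within each level — grade-A stock: 5.9% vs 0.7%; grade-B stock: 51.7% vs 35.1% — Line A is lower every time.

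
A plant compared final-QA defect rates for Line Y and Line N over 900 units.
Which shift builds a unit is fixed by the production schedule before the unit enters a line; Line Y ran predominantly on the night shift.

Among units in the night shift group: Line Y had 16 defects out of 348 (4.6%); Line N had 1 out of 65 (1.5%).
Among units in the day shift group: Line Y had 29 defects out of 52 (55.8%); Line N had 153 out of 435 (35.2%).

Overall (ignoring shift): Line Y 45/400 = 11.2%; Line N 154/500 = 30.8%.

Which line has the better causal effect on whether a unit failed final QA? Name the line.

Within every shift level Line N has the lower rate, yet pooled Line Y does — Simpson's reversal.
The imbalance in shift arose from how units were allocated, not from anything the line did; and shift independently affects the outcome. The pooled gap is confounded — condition on shift.
Within each level — night shift: 4.6% vs 1.5%; day shift: 55.8% vs 35.2% — Line N is lower every time.

Line N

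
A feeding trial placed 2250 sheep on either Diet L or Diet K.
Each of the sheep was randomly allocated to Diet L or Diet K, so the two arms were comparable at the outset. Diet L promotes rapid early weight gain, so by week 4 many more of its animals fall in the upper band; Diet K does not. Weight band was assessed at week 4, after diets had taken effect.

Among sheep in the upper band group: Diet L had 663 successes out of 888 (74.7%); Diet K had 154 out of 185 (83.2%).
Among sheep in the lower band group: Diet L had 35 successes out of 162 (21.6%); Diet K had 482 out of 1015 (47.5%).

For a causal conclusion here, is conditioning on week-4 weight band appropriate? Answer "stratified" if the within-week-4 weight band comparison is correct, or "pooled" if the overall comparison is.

pooled

Week-4 weight band is recorded after the diet and is itself shifted by it — it sits on the causal path from diet to outcome. Conditioning on a mediator would strip out part of the effect we want; the pooled comparison gives the total causal effect.
Pooled: Diet L 66.5% vs Diet K 53.0%; Diet L is higher overall.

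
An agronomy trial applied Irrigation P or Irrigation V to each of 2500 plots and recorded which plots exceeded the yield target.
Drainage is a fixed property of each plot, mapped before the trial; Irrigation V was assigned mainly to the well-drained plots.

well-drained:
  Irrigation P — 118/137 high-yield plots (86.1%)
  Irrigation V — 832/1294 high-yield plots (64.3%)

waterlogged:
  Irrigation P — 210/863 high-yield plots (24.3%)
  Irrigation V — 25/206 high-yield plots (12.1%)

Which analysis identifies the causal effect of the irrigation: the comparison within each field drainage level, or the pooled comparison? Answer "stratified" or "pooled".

stratified

Within every field drainage level Irrigation P has the higher rate, yet pooled Irrigation V does — Simpson's reversal.
Field drainage is set before the irrigation has any effect — it is not caused by the irrigation — and it independently drives the outcome. That makes it a confounder, so the causal comparison is within field drainage levels.
Within each level — well-drained: 86.1% vs 64.3%; waterlogged: 24.3% vs 12.1% — Irrigation P is higher every time.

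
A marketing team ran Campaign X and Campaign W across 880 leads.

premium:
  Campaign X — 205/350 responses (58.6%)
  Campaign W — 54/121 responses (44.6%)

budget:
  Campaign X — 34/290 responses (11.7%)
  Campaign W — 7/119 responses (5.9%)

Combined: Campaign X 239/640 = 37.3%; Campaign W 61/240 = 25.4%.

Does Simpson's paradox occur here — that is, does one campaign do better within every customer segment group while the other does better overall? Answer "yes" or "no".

Within each customer segment level (premium 58.6% vs 44.6%; budget 11.7% vs 5.9%), Campaign X has the higher rate every time. Pooled: 37.3% vs 25.4% — Campaign X has the higher rate overall. They agree.

no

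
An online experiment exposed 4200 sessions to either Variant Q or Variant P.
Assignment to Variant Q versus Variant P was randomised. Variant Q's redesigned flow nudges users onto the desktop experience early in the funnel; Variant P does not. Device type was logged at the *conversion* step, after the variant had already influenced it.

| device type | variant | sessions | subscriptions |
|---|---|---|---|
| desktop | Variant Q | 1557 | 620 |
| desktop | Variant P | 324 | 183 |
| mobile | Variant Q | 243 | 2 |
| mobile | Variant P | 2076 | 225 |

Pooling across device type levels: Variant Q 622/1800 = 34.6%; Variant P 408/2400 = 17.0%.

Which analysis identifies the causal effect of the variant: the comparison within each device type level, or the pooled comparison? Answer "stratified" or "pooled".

Device type is recorded after the variant and is itself shifted by it — it sits on the causal path from variant to outcome. Conditioning on a mediator would strip out part of the effect we want; the pooled comparison gives the total causal effect.
Pooled: Variant Q 34.6% vs Variant P 17.0%; Variant Q is higher overall.

pooled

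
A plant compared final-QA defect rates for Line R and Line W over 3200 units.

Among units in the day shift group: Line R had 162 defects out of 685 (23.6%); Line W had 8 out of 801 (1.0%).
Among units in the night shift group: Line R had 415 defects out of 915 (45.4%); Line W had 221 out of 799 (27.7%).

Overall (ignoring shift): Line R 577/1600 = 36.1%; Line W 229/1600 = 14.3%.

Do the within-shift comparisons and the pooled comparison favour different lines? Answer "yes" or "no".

Within each shift level (day shift 23.6% vs 1.0%; night shift 45.4% vs 27.7%), Line W has the lower rate every time. Pooled: 36.1% vs 14.3% — Line W has the lower rate overall. They agree.

no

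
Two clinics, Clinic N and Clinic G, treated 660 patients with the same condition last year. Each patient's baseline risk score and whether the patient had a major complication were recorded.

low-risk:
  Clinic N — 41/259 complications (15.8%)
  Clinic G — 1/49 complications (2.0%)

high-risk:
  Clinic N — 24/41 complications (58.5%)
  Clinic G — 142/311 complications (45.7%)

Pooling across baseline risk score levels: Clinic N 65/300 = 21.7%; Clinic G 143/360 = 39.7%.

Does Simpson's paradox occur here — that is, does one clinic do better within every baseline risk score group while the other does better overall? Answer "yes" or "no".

Within each baseline risk score level (low-risk 15.8% vs 2.0%; high-risk 58.5% vs 45.7%), Clinic G has the lower rate every time. Pooled: 21.7% vs 39.7% — Clinic N has the lower rate overall. The two comparisons disagree.

yes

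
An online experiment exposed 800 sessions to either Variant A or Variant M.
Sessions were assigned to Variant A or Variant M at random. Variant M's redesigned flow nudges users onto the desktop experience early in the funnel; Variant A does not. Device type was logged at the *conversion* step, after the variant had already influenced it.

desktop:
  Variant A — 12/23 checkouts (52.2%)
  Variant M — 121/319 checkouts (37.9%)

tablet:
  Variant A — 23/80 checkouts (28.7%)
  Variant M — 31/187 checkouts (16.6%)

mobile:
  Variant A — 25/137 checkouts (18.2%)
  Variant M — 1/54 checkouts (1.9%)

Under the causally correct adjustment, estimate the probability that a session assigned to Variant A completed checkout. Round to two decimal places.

0.25

Within every device type level Variant A has the higher rate, yet pooled Variant M does — Simpson's reversal.
Device type here is a post-treatment variable shaped by the variant; conditioning on it would introduce bias rather than remove it. The overall comparison is the causal one.
So P(outcome | do(Variant A)) is just the pooled rate for Variant A: 60/240 = 0.250.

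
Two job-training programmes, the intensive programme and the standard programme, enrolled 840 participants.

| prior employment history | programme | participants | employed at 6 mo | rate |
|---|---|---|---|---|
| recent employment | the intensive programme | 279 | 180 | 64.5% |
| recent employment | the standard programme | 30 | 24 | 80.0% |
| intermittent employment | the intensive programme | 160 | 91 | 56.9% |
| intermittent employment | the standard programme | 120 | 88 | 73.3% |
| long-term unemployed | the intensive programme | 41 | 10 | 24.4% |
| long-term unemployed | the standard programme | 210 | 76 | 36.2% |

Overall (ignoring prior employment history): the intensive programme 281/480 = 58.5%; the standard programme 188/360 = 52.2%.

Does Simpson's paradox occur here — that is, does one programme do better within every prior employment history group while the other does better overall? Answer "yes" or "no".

yes

Within each prior employment history level (recent employment 64.5% vs 80.0%; intermittent employment 56.9% vs 73.3%; long-term unemployed 24.4% vs 36.2%), the standard programme has the higher rate every time. Pooled: 58.5% vs 52.2% — the intensive programme has the higher rate overall. The two comparisons disagree.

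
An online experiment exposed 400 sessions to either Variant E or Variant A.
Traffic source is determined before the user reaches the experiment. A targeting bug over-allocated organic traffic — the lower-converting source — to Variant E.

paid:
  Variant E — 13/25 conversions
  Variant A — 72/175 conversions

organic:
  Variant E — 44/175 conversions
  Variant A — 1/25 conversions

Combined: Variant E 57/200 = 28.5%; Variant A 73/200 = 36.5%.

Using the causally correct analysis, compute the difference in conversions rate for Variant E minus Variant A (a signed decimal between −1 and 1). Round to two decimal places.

Traffic source satisfies the back-door criterion: it is not a descendant of the variant, and it blocks the spurious path from variant to outcome. Adjusting for it (i.e., using the within-traffic source rates) gives the causal effect.
Adjusting over the population distribution of traffic source: 0.500·(0.520−0.411) + 0.500·(0.251−0.040) = +0.160.

+0.16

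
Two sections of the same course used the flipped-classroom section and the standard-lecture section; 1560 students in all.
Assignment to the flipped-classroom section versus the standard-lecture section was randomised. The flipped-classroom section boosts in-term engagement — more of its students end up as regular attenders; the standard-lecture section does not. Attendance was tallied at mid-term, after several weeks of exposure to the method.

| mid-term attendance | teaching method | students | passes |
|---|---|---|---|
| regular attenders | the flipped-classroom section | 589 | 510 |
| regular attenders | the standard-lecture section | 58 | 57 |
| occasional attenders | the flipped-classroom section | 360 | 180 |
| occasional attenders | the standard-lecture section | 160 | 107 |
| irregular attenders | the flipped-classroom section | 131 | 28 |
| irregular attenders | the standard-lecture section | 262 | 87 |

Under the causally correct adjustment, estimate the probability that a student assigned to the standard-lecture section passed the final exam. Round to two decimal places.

Within every mid-term attendance level the standard-lecture section has the higher rate, yet pooled the flipped-classroom section does — Simpson's reversal.
Mid-term attendance is downstream of the teaching method. One should not condition on a consequence of treatment, so the overall rates are the right comparison.
So P(outcome | do(the standard-lecture section)) is just the pooled rate for the standard-lecture section: 251/480 = 0.523.

0.52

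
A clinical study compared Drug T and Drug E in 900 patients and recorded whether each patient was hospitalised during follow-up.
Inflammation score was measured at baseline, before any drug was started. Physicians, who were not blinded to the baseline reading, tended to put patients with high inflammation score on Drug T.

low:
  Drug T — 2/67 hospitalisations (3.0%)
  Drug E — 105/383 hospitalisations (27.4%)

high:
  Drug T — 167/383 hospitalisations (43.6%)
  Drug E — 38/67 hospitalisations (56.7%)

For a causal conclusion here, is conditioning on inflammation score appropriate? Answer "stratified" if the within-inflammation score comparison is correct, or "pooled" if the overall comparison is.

stratified

Inflammation score differs across drugs for reasons unrelated to any effect of the drug itself, and it separately predicts the outcome — a classic confounder. We must compare within inflammation score levels.
Within each level — low: 3.0% vs 27.4%; high: 43.6% vs 56.7% — Drug T is lower every time.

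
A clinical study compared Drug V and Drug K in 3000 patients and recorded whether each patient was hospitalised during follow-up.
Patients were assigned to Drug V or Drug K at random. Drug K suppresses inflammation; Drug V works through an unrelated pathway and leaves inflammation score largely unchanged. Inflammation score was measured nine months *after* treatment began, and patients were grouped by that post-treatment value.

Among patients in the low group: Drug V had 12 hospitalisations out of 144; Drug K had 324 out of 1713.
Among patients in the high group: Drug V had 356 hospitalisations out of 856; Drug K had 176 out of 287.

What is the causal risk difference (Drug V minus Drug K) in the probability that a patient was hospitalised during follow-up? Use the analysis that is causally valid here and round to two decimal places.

Within every inflammation score level Drug V has the lower rate, yet pooled Drug K does — Simpson's reversal.
Stratifying would compare drugs among patients the drugs themselves sorted into inflammation score groups — a form of selection on an intermediate. The unconditioned pooled rates give the total causal effect.
The causal difference is the pooled difference: 0.368 − 0.250 = +0.118.

+0.12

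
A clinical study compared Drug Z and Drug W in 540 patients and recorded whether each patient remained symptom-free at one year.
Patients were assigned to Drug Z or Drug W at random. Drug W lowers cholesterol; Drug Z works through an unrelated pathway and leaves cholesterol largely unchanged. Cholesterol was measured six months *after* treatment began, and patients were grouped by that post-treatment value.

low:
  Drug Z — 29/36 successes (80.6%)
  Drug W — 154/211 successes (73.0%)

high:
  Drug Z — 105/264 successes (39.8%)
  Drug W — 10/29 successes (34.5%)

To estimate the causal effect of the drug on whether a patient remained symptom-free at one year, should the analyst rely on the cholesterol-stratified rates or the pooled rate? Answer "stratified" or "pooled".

Cholesterol here is a post-treatment variable shaped by the drug; conditioning on it would introduce bias rather than remove it. The overall comparison is the causal one.
Pooled: Drug Z 44.7% vs Drug W 68.3%; Drug W is higher overall.

pooled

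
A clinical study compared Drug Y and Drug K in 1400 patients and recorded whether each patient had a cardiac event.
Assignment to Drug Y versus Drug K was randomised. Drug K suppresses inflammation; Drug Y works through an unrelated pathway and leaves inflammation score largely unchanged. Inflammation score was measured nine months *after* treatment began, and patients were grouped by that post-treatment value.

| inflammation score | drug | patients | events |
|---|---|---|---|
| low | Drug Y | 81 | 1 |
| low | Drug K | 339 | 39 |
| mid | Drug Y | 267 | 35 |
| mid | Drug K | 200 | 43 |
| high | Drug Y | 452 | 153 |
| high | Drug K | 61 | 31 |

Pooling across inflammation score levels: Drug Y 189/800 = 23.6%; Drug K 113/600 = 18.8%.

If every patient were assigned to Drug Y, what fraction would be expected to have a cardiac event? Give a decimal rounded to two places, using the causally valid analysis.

0.24

Stratifying would compare drugs among patients the drugs themselves sorted into inflammation score groups — a form of selection on an intermediate. The unconditioned pooled rates give the total causal effect.
So P(outcome | do(Drug Y)) is just the pooled rate for Drug Y: 189/800 = 0.236.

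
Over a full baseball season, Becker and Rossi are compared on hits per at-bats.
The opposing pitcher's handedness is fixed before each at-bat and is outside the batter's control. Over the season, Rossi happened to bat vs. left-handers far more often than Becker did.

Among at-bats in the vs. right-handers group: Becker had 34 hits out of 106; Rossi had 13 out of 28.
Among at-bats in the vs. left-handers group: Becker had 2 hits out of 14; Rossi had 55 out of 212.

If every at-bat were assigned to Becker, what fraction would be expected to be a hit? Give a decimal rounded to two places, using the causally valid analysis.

Within every pitcher handedness level Rossi has the higher rate, yet pooled Becker does — Simpson's reversal.
Here pitcher handedness is a common cause — it drives both which player a case falls under and the outcome. The crude comparison mixes populations; the stratum-specific rates are the causally relevant ones.
Standardising Becker to the population pitcher handedness mix: 0.372·34/106 + 0.628·2/14 = 0.209.

0.21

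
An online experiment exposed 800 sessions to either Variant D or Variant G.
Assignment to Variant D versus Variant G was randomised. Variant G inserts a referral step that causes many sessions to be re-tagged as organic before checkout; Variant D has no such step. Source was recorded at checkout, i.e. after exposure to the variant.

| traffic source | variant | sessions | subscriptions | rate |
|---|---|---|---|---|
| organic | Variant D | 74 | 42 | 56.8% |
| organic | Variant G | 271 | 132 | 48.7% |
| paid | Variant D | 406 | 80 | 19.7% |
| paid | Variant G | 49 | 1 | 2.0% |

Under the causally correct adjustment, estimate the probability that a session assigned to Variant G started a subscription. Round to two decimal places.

Traffic source is downstream of the variant. One should not condition on a consequence of treatment, so the overall rates are the right comparison.
So P(outcome | do(Variant G)) is just the pooled rate for Variant G: 133/320 = 0.416.

0.42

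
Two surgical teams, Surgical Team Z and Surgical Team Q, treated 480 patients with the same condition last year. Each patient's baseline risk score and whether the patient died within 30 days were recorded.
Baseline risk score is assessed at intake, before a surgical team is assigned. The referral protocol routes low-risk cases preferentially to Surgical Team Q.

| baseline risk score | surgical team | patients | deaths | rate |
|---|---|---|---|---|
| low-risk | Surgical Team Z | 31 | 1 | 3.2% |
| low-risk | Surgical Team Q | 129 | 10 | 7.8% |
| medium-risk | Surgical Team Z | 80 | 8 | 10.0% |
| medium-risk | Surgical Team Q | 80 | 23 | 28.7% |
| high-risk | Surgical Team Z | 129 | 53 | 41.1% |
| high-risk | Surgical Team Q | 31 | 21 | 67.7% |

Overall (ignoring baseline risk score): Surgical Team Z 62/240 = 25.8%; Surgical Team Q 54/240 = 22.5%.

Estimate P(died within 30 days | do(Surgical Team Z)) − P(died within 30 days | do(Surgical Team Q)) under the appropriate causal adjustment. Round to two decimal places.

-0.17

Surgical Team Z is lower inside every baseline risk score stratum but Surgical Team Q is lower in aggregate. Whether to stratify depends on how baseline risk score relates to the surgical team.
Here baseline risk score is a common cause — it drives both which surgical team a case falls under and the outcome. The crude comparison mixes populations; the stratum-specific rates are the causally relevant ones.
Adjusting over the population distribution of baseline risk score: 0.333·(0.032−0.078) + 0.333·(0.100−0.287) + 0.333·(0.411−0.677) = -0.166.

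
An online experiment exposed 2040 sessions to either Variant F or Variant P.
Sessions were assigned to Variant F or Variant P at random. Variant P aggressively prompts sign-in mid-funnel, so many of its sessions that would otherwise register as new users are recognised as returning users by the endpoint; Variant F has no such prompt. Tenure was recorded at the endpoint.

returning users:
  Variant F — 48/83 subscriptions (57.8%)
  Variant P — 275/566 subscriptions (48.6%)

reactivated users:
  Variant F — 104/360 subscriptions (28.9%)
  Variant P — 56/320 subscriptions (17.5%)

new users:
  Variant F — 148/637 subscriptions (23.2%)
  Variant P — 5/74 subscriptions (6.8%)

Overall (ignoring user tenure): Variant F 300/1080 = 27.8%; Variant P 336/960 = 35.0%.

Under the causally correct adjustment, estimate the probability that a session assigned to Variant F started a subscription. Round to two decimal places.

The user tenure-specific comparison favours Variant F throughout, but the pooled figures favour Variant P. The question is whether to condition on user tenure.
User tenure is downstream of the variant. One should not condition on a consequence of treatment, so the overall rates are the right comparison.
So P(outcome | do(Variant F)) is just the pooled rate for Variant F: 300/1080 = 0.278.

0.28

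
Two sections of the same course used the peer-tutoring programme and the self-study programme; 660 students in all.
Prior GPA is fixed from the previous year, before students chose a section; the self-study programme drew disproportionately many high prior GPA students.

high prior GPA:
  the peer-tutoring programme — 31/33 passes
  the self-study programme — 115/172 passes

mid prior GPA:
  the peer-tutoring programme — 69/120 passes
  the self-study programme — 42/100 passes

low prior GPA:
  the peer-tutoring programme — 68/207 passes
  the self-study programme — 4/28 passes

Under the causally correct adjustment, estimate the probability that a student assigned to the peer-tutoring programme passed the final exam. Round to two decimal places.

0.60

Prior GPA band differs across teaching methods for reasons unrelated to any effect of the teaching method itself, and it separately predicts the outcome — a classic confounder. We must compare within prior GPA band levels.
Standardising the peer-tutoring programme to the population prior GPA band mix: 0.311·31/33 + 0.333·69/120 + 0.356·68/207 = 0.600.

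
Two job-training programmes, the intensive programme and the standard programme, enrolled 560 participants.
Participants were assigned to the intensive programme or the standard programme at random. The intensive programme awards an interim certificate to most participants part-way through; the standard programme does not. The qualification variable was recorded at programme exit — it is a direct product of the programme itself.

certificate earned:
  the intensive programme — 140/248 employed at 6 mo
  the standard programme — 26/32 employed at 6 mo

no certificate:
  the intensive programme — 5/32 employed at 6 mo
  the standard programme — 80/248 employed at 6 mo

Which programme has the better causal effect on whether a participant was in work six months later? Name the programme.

the intensive programme

The stratified and pooled comparisons disagree (the standard programme wins within each qualification attained during the programme; the intensive programme wins overall), so the answer turns on the causal role of qualification attained during the programme.
Qualification attained during the programme is recorded after the programme and is itself shifted by it — it sits on the causal path from programme to outcome. Conditioning on a mediator would strip out part of the effect we want; the pooled comparison gives the total causal effect.
Pooled: the intensive programme 51.8% vs the standard programme 37.9%; the intensive programme is higher overall.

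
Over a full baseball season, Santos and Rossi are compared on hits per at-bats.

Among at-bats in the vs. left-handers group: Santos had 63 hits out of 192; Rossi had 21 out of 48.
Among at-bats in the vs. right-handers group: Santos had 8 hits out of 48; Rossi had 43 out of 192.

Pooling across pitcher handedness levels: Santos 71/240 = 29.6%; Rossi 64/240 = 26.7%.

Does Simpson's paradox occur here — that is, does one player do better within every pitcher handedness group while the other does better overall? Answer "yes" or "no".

Within each pitcher handedness level (vs. left-handers 32.8% vs 43.8%; vs. right-handers 16.7% vs 22.4%), Rossi has the higher rate every time. Pooled: 29.6% vs 26.7% — Santos has the higher rate overall. The two comparisons disagree.

yes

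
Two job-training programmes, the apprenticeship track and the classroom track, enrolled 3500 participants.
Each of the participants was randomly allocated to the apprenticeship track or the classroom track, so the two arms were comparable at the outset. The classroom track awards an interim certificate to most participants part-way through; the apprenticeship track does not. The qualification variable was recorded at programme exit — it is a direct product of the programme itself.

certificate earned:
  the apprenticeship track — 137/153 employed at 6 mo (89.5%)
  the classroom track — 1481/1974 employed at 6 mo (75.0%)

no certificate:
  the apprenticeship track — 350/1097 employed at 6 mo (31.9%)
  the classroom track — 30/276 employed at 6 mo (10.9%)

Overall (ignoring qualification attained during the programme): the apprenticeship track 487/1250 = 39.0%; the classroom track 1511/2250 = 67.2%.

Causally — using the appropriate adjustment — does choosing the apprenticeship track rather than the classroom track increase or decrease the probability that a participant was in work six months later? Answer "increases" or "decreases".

The stratified and pooled comparisons disagree (the apprenticeship track wins within each qualification attained during the programme; the classroom track wins overall), so the answer turns on the causal role of qualification attained during the programme.
Qualification attained during the programme lies on the pathway programme → qualification attained during the programme → outcome, so adjusting for it blocks the indirect effect. For the total causal effect of programme, use the unadjusted pooled rates.
Pooled: the apprenticeship track 39.0% vs the classroom track 67.2%; the classroom track is higher overall.

decreases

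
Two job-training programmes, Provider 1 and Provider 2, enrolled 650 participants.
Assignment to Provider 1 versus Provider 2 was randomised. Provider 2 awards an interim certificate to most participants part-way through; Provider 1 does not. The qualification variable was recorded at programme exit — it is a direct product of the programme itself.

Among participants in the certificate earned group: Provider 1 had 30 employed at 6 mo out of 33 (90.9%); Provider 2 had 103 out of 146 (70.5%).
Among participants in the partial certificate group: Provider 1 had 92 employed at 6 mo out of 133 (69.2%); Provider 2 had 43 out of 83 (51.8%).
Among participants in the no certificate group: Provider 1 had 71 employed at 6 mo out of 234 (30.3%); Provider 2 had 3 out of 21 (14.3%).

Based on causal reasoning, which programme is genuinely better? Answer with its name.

Provider 2

The qualification attained during the programme-specific comparison favours Provider 1 throughout, but the pooled figures favour Provider 2. The question is whether to condition on qualification attained during the programme.
Qualification attained during the programme is recorded after the programme and is itself shifted by it — it sits on the causal path from programme to outcome. Conditioning on a mediator would strip out part of the effect we want; the pooled comparison gives the total causal effect.
Pooled: Provider 1 48.2% vs Provider 2 59.6%; Provider 2 is higher overall.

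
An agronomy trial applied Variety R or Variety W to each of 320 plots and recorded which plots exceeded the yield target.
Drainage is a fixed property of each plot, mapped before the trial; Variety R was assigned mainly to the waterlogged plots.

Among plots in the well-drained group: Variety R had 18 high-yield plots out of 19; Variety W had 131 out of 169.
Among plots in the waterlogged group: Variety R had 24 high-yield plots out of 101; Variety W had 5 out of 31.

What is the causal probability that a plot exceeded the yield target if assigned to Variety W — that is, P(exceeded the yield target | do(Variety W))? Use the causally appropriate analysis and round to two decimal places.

Here field drainage is a common cause — it drives both which variety a case falls under and the outcome. The crude comparison mixes populations; the stratum-specific rates are the causally relevant ones.
Standardising Variety W to the population field drainage mix: 0.588·131/169 + 0.412·5/31 = 0.522.

0.52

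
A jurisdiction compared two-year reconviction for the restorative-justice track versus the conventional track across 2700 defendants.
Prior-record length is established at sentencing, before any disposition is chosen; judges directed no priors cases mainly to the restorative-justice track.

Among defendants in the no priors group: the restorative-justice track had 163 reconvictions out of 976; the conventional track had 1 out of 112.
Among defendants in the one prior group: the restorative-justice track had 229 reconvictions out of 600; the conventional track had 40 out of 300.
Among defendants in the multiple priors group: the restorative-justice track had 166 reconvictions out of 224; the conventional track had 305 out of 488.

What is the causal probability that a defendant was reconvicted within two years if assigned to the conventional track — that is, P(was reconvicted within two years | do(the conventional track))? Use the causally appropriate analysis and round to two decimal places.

0.21

Prior-record length satisfies the back-door criterion: it is not a descendant of the disposition, and it blocks the spurious path from disposition to outcome. Adjusting for it (i.e., using the within-prior-record length rates) gives the causal effect.
Standardising the conventional track to the population prior-record length mix: 0.403·1/112 + 0.333·40/300 + 0.264·305/488 = 0.213.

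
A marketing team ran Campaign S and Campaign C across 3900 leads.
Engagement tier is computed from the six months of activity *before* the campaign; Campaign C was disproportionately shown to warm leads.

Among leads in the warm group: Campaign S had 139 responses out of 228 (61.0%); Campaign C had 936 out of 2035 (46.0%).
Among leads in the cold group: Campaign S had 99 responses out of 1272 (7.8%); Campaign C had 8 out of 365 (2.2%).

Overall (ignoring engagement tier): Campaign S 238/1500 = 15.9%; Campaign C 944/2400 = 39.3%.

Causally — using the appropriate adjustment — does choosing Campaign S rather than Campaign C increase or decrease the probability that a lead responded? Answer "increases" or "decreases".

increases

Campaign S is higher inside every engagement tier stratum but Campaign C is higher in aggregate. Whether to stratify depends on how engagement tier relates to the campaign.
Engagement tier differs across campaigns for reasons unrelated to any effect of the campaign itself, and it separately predicts the outcome — a classic confounder. We must compare within engagement tier levels.
Within each level — warm: 61.0% vs 46.0%; cold: 7.8% vs 2.2% — Campaign S is higher every time.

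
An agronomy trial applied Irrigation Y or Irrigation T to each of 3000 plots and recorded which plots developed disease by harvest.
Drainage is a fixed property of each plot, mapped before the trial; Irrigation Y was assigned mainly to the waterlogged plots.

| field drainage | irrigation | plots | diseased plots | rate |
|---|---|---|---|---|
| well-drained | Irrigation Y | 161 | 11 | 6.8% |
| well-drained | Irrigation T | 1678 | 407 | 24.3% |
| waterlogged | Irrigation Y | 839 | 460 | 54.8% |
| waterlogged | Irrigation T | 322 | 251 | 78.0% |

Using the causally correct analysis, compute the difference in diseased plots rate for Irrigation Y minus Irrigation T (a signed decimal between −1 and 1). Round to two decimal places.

-0.20

Irrigation Y is lower inside every field drainage stratum but Irrigation T is lower in aggregate. Whether to stratify depends on how field drainage relates to the irrigation.
Here field drainage is a common cause — it drives both which irrigation a case falls under and the outcome. The crude comparison mixes populations; the stratum-specific rates are the causally relevant ones.
Adjusting over the population distribution of field drainage: 0.613·(0.068−0.243) + 0.387·(0.548−0.780) = -0.196.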